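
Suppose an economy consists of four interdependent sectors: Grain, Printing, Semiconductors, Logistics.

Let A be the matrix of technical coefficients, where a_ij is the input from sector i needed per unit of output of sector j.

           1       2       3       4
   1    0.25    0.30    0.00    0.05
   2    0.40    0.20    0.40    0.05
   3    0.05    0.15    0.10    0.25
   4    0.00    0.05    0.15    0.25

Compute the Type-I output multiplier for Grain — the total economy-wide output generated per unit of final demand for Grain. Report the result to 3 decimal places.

m_1 = 3.238

I − A =
  [   0.75    -0.30     0.00    -0.05]
  [  -0.40     0.80    -0.40    -0.05]
  [  -0.05    -0.15     0.90    -0.25]
  [   0.00    -0.05    -0.15     0.75]
Compute the cofactors C_ij = (−1)^(i+j)·(3×3 minor ij) of I−A; the adjugate is their transpose:
adj(I−A) = Cᵀ =
  [ 0.456625   0.194625   0.099250   0.076500]
  [ 0.270375   0.477750   0.233625   0.127750]
  [ 0.079875   0.105125   0.357125   0.131375]
  [ 0.034000   0.052875   0.087000   0.381000]
det(I−A) = Σ_j (I−A)_1j·C_1j = (0.75)(0.456625) + (-0.30)(0.270375) + (0.00)(0.079875) + (-0.05)(0.034000) = 0.25965625
(I − A)⁻¹ = adj(I−A) / det(I−A) ≈
  [   1.7586     0.7495     0.3822     0.2946]
  [   1.0413     1.8399     0.8997     0.4920]
  [   0.3076     0.4049     1.3754     0.5060]
  [   0.1309     0.2036     0.3351     1.4673]
The output multiplier for sector j is the column-j sum of the Leontief inverse (I − A)⁻¹ = adj(I−A) / det(I−A).
Column 1 of adj(I−A): (0.456625, 0.270375, 0.079875, 0.034000); det(I−A) = 0.25965625.
m_1 = (0.456625 + 0.270375 + 0.079875 + 0.034000) / 0.25965625 = 0.840875 / 0.25965625 ≈ 3.238.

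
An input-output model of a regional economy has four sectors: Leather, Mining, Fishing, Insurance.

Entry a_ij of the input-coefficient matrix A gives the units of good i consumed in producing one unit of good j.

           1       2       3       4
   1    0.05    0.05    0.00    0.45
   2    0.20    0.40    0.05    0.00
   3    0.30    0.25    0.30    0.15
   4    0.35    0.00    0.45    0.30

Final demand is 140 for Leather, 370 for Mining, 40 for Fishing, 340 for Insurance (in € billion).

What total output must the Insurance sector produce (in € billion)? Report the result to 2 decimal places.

x_4 = 1883.50

I − A =
  [   0.95    -0.05     0.00    -0.45]
  [  -0.20     0.60    -0.05     0.00]
  [  -0.30    -0.25     0.70    -0.15]
  [  -0.35     0.00    -0.45     0.70]
Compute the cofactors C_ij = (−1)^(i+j)·(3×3 minor ij) of I−A; the adjugate is their transpose:
adj(I−A) = Cᵀ =
  [ 0.244750   0.071750   0.123250   0.183750]
  [ 0.097625   0.230375   0.065875   0.076875]
  [ 0.192500   0.140000   0.297500   0.187500]
  [ 0.246125   0.125875   0.252875   0.379375]
det(I−A) = Σ_j (I−A)_1j·C_1j = (0.95)(0.244750) + (-0.05)(0.097625) + (0.00)(0.192500) + (-0.45)(0.246125) = 0.116875
(I − A)⁻¹ = adj(I−A) / det(I−A) ≈
  [   2.0941     0.6139     1.0545     1.5722]
  [   0.8353     1.9711     0.5636     0.6578]
  [   1.6471     1.1979     2.5455     1.6043]
  [   2.1059     1.0770     2.1636     3.2460]
x = (I − A)⁻¹ d = adj(I−A)·d / det(I−A), with det(I−A) = 0.116875:
  x_1 = (0.244750·140 + 0.071750·370 + 0.123250·40 + 0.183750·340) / 0.116875 = 128.2175 / 0.116875 ≈ 1097.05
  x_2 = (0.097625·140 + 0.230375·370 + 0.065875·40 + 0.076875·340) / 0.116875 = 127.67875 / 0.116875 ≈ 1092.44
  x_3 = (0.192500·140 + 0.140000·370 + 0.297500·40 + 0.187500·340) / 0.116875 = 154.40 / 0.116875 ≈ 1321.07
  x_4 = (0.246125·140 + 0.125875·370 + 0.252875·40 + 0.379375·340) / 0.116875 = 220.13375 / 0.116875 ≈ 1883.50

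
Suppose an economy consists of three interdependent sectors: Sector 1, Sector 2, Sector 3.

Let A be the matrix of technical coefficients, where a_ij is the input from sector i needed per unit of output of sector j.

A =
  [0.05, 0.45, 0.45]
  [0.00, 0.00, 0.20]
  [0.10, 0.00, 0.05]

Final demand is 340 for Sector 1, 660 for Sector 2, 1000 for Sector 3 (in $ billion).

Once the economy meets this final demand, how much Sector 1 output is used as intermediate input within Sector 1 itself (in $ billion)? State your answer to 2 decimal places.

I − A =
  [   0.95    -0.45    -0.45]
  [   0.00     1.00    -0.20]
  [  -0.10     0.00     0.95]
Cofactors of I−A, C_ij = (−1)^(i+j)·(minor ij) (rows/columns in the sector order above):
  C_11 = (1.00)(0.95) − (-0.20)(0.00) = 0.9500
  C_12 = −[(0.00)(0.95) − (-0.20)(-0.10)] = 0.0200
  C_13 = (0.00)(0.00) − (1.00)(-0.10) = 0.1000
  C_21 = −[(-0.45)(0.95) − (-0.45)(0.00)] = 0.4275
  C_22 = (0.95)(0.95) − (-0.45)(-0.10) = 0.8575
  C_23 = −[(0.95)(0.00) − (-0.45)(-0.10)] = 0.0450
  C_31 = (-0.45)(-0.20) − (-0.45)(1.00) = 0.5400
  C_32 = −[(0.95)(-0.20) − (-0.45)(0.00)] = 0.1900
  C_33 = (0.95)(1.00) − (-0.45)(0.00) = 0.9500
det(I−A) = Σ_j (I−A)_1j·C_1j = (0.95)(0.9500) + (-0.45)(0.0200) + (-0.45)(0.1000) = 0.8485
adj(I−A) = Cᵀ =
  [ 0.9500   0.4275   0.5400]
  [ 0.0200   0.8575   0.1900]
  [ 0.1000   0.0450   0.9500]
(I − A)⁻¹ = adj(I−A) / det(I−A) ≈
  [   1.1196     0.5038     0.6364]
  [   0.0236     1.0106     0.2239]
  [   0.1179     0.0530     1.1196]
First solve x = (I − A)⁻¹ d = adj(I−A)·d / det(I−A); in particular x_1 = (0.9500·340 + 0.4275·660 + 0.5400·1000) / 0.8485 = 1145.15 / 0.8485 ≈ 1349.6170.
Intermediate flow from 1 to 1: z_11 = a_11 · x_1 = 0.05 × 1145.15 / 0.8485 = 57.2575 / 0.8485 ≈ 67.48.

z_11 = 67.48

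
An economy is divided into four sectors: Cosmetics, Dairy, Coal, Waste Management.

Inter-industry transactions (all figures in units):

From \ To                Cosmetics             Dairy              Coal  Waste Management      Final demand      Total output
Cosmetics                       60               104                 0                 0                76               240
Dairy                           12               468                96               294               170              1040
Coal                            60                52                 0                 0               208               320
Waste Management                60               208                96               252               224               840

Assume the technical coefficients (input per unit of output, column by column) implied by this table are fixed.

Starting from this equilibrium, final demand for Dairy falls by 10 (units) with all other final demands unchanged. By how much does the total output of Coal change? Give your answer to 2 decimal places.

Technical coefficients a_ij = z_ij / X_j:
  a_11 = 60/240 = 0.25, a_21 = 12/240 = 0.05, a_31 = 60/240 = 0.25, a_41 = 60/240 = 0.25
  a_12 = 104/1040 = 0.10, a_22 = 468/1040 = 0.45, a_32 = 52/1040 = 0.05, a_42 = 208/1040 = 0.20
  a_13 = 0/320 = 0.00, a_23 = 96/320 = 0.30, a_33 = 0/320 = 0.00, a_43 = 96/320 = 0.30
  a_14 = 0/840 = 0.00, a_24 = 294/840 = 0.35, a_34 = 0/840 = 0.00, a_44 = 252/840 = 0.30
I − A =
  [   0.75    -0.10     0.00     0.00]
  [  -0.05     0.55    -0.30    -0.35]
  [  -0.25    -0.05     1.00     0.00]
  [  -0.25    -0.20    -0.30     0.70]
Compute the cofactors C_ij = (−1)^(i+j)·(3×3 minor ij) of I−A; the adjugate is their transpose:
adj(I−A) = Cᵀ =
  [ 0.299250   0.070000   0.031500   0.035000]
  [ 0.201250   0.525000   0.236250   0.262500]
  [ 0.084875   0.043750   0.224000   0.021875]
  [ 0.200750   0.193750   0.174750   0.388750]
det(I−A) = Σ_j (I−A)_1j·C_1j = (0.75)(0.299250) + (-0.10)(0.201250) + (0.00)(0.084875) + (0.00)(0.200750) = 0.2043125
(I − A)⁻¹ = adj(I−A) / det(I−A) ≈
  [   1.4647     0.3426     0.1542     0.1713]
  [   0.9850     2.5696     1.1563     1.2848]
  [   0.4154     0.2141     1.0964     0.1071]
  [   0.9826     0.9483     0.8553     1.9027]
Δx = (I − A)⁻¹ Δd with Δd having -10 in the Dairy component and 0 elsewhere.
So Δx_3 = L_32 · (-10), where L_32 = adj(I−A)_32 / det(I−A) = 0.043750 / 0.2043125.
Δx_3 = 0.043750 × (-10) / 0.2043125 = -0.4375 / 0.2043125 ≈ -2.14.

Δx_3 = -2.14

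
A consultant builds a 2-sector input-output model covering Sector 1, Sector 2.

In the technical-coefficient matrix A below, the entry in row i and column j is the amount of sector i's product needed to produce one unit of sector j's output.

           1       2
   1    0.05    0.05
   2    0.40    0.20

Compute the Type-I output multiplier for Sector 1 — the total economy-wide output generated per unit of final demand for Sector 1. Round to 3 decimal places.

I − A =
  [   0.95    -0.05]
  [  -0.40     0.80]
det(I−A) = (0.95)(0.80) − (-0.05)(-0.40) = 0.7400
adj(I−A) = [[0.80, 0.05], [0.40, 0.95]]
(I − A)⁻¹ = adj(I−A) / det(I−A) ≈
  [   1.0811     0.0676]
  [   0.5405     1.2838]
The output multiplier for sector j is the column-j sum of the Leontief inverse (I − A)⁻¹ = adj(I−A) / det(I−A).
Column 1 of adj(I−A): (0.80, 0.40); det(I−A) = 0.7400.
m_1 = (0.80 + 0.40) / 0.7400 = 1.20 / 0.7400 ≈ 1.622.

m_1 = 1.622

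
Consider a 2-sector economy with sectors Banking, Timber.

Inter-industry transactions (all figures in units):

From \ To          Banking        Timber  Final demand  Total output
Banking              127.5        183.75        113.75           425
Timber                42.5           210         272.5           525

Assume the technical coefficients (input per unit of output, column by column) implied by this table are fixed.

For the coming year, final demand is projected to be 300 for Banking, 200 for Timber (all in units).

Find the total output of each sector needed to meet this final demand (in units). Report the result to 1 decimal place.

Technical coefficients a_ij = z_ij / X_j:
  a_BB = 127.5/425 = 0.30, a_TB = 42.5/425 = 0.10
  a_BT = 183.75/525 = 0.35, a_TT = 210/525 = 0.40
I − A =
  [   0.70    -0.35]
  [  -0.10     0.60]
det(I−A) = (0.70)(0.60) − (-0.35)(-0.10) = 0.3850
adj(I−A) = [[0.60, 0.35], [0.10, 0.70]]
(I − A)⁻¹ = adj(I−A) / det(I−A) ≈
  [   1.5584     0.9091]
  [   0.2597     1.8182]
x = (I − A)⁻¹ d = adj(I−A)·d / det(I−A), with det(I−A) = 0.3850:
  x_B = (0.60·300 + 0.35·200) / 0.3850 = 250.00 / 0.3850 ≈ 649.4
  x_T = (0.10·300 + 0.70·200) / 0.3850 = 170.00 / 0.3850 ≈ 441.6

x_B = 649.4, x_T = 441.6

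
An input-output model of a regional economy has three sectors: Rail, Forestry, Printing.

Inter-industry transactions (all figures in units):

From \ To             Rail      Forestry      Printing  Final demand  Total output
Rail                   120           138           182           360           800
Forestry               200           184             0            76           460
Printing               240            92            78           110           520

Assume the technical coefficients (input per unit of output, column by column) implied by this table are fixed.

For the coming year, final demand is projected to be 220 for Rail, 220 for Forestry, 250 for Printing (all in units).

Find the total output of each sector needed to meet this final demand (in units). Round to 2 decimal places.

x_1 = 816.59, x_2 = 706.91, x_3 = 748.66

Technical coefficients a_ij = z_ij / X_j:
  a_11 = 120/800 = 0.15, a_21 = 200/800 = 0.25, a_31 = 240/800 = 0.30
  a_12 = 138/460 = 0.30, a_22 = 184/460 = 0.40, a_32 = 92/460 = 0.20
  a_13 = 182/520 = 0.35, a_23 = 0/520 = 0.00, a_33 = 78/520 = 0.15
I − A =
  [   0.85    -0.30    -0.35]
  [  -0.25     0.60     0.00]
  [  -0.30    -0.20     0.85]
Cofactors of I−A, C_ij = (−1)^(i+j)·(minor ij) (rows/columns in the sector order above):
  C_11 = (0.60)(0.85) − (0.00)(-0.20) = 0.5100
  C_12 = −[(-0.25)(0.85) − (0.00)(-0.30)] = 0.2125
  C_13 = (-0.25)(-0.20) − (0.60)(-0.30) = 0.2300
  C_21 = −[(-0.30)(0.85) − (-0.35)(-0.20)] = 0.3250
  C_22 = (0.85)(0.85) − (-0.35)(-0.30) = 0.6175
  C_23 = −[(0.85)(-0.20) − (-0.30)(-0.30)] = 0.2600
  C_31 = (-0.30)(0.00) − (-0.35)(0.60) = 0.2100
  C_32 = −[(0.85)(0.00) − (-0.35)(-0.25)] = 0.0875
  C_33 = (0.85)(0.60) − (-0.30)(-0.25) = 0.4350
det(I−A) = Σ_j (I−A)_1j·C_1j = (0.85)(0.5100) + (-0.30)(0.2125) + (-0.35)(0.2300) = 0.28925
adj(I−A) = Cᵀ =
  [ 0.5100   0.3250   0.2100]
  [ 0.2125   0.6175   0.0875]
  [ 0.2300   0.2600   0.4350]
(I − A)⁻¹ = adj(I−A) / det(I−A) ≈
  [   1.7632     1.1236     0.7260]
  [   0.7347     2.1348     0.3025]
  [   0.7952     0.8989     1.5039]
x = (I − A)⁻¹ d = adj(I−A)·d / det(I−A), with det(I−A) = 0.28925:
  x_1 = (0.5100·220 + 0.3250·220 + 0.2100·250) / 0.28925 = 236.20 / 0.28925 ≈ 816.59
  x_2 = (0.2125·220 + 0.6175·220 + 0.0875·250) / 0.28925 = 204.475 / 0.28925 ≈ 706.91
  x_3 = (0.2300·220 + 0.2600·220 + 0.4350·250) / 0.28925 = 216.55 / 0.28925 ≈ 748.66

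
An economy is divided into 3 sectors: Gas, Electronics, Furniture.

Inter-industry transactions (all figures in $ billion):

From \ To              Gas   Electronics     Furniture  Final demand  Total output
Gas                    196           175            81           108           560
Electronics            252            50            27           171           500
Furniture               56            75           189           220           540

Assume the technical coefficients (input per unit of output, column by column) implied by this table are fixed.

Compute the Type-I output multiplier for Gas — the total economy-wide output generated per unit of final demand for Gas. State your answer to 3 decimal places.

Technical coefficients a_ij = z_ij / X_j:
  a_11 = 196/560 = 0.35, a_21 = 252/560 = 0.45, a_31 = 56/560 = 0.10
  a_12 = 175/500 = 0.35, a_22 = 50/500 = 0.10, a_32 = 75/500 = 0.15
  a_13 = 81/540 = 0.15, a_23 = 27/540 = 0.05, a_33 = 189/540 = 0.35
I − A =
  [   0.65    -0.35    -0.15]
  [  -0.45     0.90    -0.05]
  [  -0.10    -0.15     0.65]
Cofactors of I−A, C_ij = (−1)^(i+j)·(minor ij) (rows/columns in the sector order above):
  C_11 = (0.90)(0.65) − (-0.05)(-0.15) = 0.5775
  C_12 = −[(-0.45)(0.65) − (-0.05)(-0.10)] = 0.2975
  C_13 = (-0.45)(-0.15) − (0.90)(-0.10) = 0.1575
  C_21 = −[(-0.35)(0.65) − (-0.15)(-0.15)] = 0.2500
  C_22 = (0.65)(0.65) − (-0.15)(-0.10) = 0.4075
  C_23 = −[(0.65)(-0.15) − (-0.35)(-0.10)] = 0.1325
  C_31 = (-0.35)(-0.05) − (-0.15)(0.90) = 0.1525
  C_32 = −[(0.65)(-0.05) − (-0.15)(-0.45)] = 0.1000
  C_33 = (0.65)(0.90) − (-0.35)(-0.45) = 0.4275
det(I−A) = Σ_j (I−A)_1j·C_1j = (0.65)(0.5775) + (-0.35)(0.2975) + (-0.15)(0.1575) = 0.247625
adj(I−A) = Cᵀ =
  [ 0.5775   0.2500   0.1525]
  [ 0.2975   0.4075   0.1000]
  [ 0.1575   0.1325   0.4275]
(I − A)⁻¹ = adj(I−A) / det(I−A) ≈
  [   2.3322     1.0096     0.6159]
  [   1.2014     1.6456     0.4038]
  [   0.6360     0.5351     1.7264]
The output multiplier for sector j is the column-j sum of the Leontief inverse (I − A)⁻¹ = adj(I−A) / det(I−A).
Column 1 of adj(I−A): (0.5775, 0.2975, 0.1575); det(I−A) = 0.247625.
m_1 = (0.5775 + 0.2975 + 0.1575) / 0.247625 = 1.0325 / 0.247625 ≈ 4.170.

m_1 = 4.170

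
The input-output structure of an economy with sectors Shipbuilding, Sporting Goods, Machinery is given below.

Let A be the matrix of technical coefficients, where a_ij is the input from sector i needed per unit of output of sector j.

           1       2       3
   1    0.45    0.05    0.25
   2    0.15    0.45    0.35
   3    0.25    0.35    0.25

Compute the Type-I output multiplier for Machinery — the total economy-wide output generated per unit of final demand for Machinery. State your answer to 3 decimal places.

I − A =
  [   0.55    -0.05    -0.25]
  [  -0.15     0.55    -0.35]
  [  -0.25    -0.35     0.75]
Cofactors of I−A, C_ij = (−1)^(i+j)·(minor ij) (rows/columns in the sector order above):
  C_11 = (0.55)(0.75) − (-0.35)(-0.35) = 0.2900
  C_12 = −[(-0.15)(0.75) − (-0.35)(-0.25)] = 0.2000
  C_13 = (-0.15)(-0.35) − (0.55)(-0.25) = 0.1900
  C_21 = −[(-0.05)(0.75) − (-0.25)(-0.35)] = 0.1250
  C_22 = (0.55)(0.75) − (-0.25)(-0.25) = 0.3500
  C_23 = −[(0.55)(-0.35) − (-0.05)(-0.25)] = 0.2050
  C_31 = (-0.05)(-0.35) − (-0.25)(0.55) = 0.1550
  C_32 = −[(0.55)(-0.35) − (-0.25)(-0.15)] = 0.2300
  C_33 = (0.55)(0.55) − (-0.05)(-0.15) = 0.2950
det(I−A) = Σ_j (I−A)_1j·C_1j = (0.55)(0.2900) + (-0.05)(0.2000) + (-0.25)(0.1900) = 0.1020
adj(I−A) = Cᵀ =
  [ 0.2900   0.1250   0.1550]
  [ 0.2000   0.3500   0.2300]
  [ 0.1900   0.2050   0.2950]
(I − A)⁻¹ = adj(I−A) / det(I−A) ≈
  [   2.8431     1.2255     1.5196]
  [   1.9608     3.4314     2.2549]
  [   1.8627     2.0098     2.8922]
The output multiplier for sector j is the column-j sum of the Leontief inverse (I − A)⁻¹ = adj(I−A) / det(I−A).
Column 3 of adj(I−A): (0.1550, 0.2300, 0.2950); det(I−A) = 0.1020.
m_3 = (0.1550 + 0.2300 + 0.2950) / 0.1020 = 0.68 / 0.1020 ≈ 6.667.

m_3 = 6.667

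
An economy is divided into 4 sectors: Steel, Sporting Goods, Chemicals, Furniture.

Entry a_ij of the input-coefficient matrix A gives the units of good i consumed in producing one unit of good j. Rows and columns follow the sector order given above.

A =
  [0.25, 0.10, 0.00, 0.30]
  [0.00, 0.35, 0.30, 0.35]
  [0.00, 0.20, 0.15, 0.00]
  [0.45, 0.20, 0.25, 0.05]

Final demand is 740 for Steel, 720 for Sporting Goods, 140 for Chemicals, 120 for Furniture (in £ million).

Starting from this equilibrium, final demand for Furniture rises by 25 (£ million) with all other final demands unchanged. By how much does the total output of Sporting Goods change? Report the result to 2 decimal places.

Δx_2 = 26.15

I − A =
  [   0.75    -0.10     0.00    -0.30]
  [   0.00     0.65    -0.30    -0.35]
  [   0.00    -0.20     0.85     0.00]
  [  -0.45    -0.20    -0.25     0.95]
Compute the cofactors C_ij = (−1)^(i+j)·(3×3 minor ij) of I−A; the adjugate is their transpose:
adj(I−A) = Cᵀ =
  [ 0.390875   0.146750   0.104000   0.177500]
  [ 0.133875   0.490875   0.238875   0.223125]
  [ 0.031500   0.115500   0.307125   0.052500]
  [ 0.221625   0.203250   0.180375   0.369375]
det(I−A) = Σ_j (I−A)_1j·C_1j = (0.75)(0.390875) + (-0.10)(0.133875) + (0.00)(0.031500) + (-0.30)(0.221625) = 0.21328125
(I − A)⁻¹ = adj(I−A) / det(I−A) ≈
  [   1.8327     0.6881     0.4876     0.8322]
  [   0.6277     2.3015     1.1200     1.0462]
  [   0.1477     0.5415     1.4400     0.2462]
  [   1.0391     0.9530     0.8457     1.7319]
Δx = (I − A)⁻¹ Δd with Δd having +25 in the Furniture component and 0 elsewhere.
So Δx_2 = L_24 · (+25), where L_24 = adj(I−A)_24 / det(I−A) = 0.223125 / 0.21328125.
Δx_2 = 0.223125 × (+25) / 0.21328125 = 5.578125 / 0.21328125 ≈ 26.15.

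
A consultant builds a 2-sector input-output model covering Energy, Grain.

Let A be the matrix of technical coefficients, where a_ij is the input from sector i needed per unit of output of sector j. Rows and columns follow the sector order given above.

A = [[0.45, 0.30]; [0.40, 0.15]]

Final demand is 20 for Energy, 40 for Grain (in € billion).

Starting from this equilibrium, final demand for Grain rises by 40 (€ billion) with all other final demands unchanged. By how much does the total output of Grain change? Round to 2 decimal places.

Δx_G = 63.31

I − A =
  [   0.55    -0.30]
  [  -0.40     0.85]
det(I−A) = (0.55)(0.85) − (-0.30)(-0.40) = 0.3475
adj(I−A) = [[0.85, 0.30], [0.40, 0.55]]
(I − A)⁻¹ = adj(I−A) / det(I−A) ≈
  [   2.4460     0.8633]
  [   1.1511     1.5827]
Δx = (I − A)⁻¹ Δd with Δd having +40 in the Grain component and 0 elsewhere.
So Δx_G = L_GG · (+40), where L_GG = adj(I−A)_GG / det(I−A) = 0.55 / 0.3475.
Δx_G = 0.55 × (+40) / 0.3475 = 22.00 / 0.3475 ≈ 63.31.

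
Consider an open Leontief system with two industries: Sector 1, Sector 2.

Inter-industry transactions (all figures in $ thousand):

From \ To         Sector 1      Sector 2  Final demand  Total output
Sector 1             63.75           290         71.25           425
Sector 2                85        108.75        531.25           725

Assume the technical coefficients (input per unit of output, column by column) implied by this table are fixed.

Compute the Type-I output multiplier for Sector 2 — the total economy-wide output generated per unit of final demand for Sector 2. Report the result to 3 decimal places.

m_2 = 1.946

Technical coefficients a_ij = z_ij / X_j:
  a_11 = 63.75/425 = 0.15, a_21 = 85/425 = 0.20
  a_12 = 290/725 = 0.40, a_22 = 108.75/725 = 0.15
I − A =
  [   0.85    -0.40]
  [  -0.20     0.85]
det(I−A) = (0.85)(0.85) − (-0.40)(-0.20) = 0.6425
adj(I−A) = [[0.85, 0.40], [0.20, 0.85]]
(I − A)⁻¹ = adj(I−A) / det(I−A) ≈
  [   1.3230     0.6226]
  [   0.3113     1.3230]
The output multiplier for sector j is the column-j sum of the Leontief inverse (I − A)⁻¹ = adj(I−A) / det(I−A).
Column 2 of adj(I−A): (0.40, 0.85); det(I−A) = 0.6425.
m_2 = (0.40 + 0.85) / 0.6425 = 1.25 / 0.6425 ≈ 1.946.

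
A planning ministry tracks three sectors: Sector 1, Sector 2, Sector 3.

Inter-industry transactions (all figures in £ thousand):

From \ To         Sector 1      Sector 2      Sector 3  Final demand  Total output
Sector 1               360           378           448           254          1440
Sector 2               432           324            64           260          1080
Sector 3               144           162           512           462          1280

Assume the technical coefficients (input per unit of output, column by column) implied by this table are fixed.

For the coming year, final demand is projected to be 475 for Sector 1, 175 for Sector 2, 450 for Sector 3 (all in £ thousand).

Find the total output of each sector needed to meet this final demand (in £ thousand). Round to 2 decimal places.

Technical coefficients a_ij = z_ij / X_j:
  a_11 = 360/1440 = 0.25, a_21 = 432/1440 = 0.30, a_31 = 144/1440 = 0.10
  a_12 = 378/1080 = 0.35, a_22 = 324/1080 = 0.30, a_32 = 162/1080 = 0.15
  a_13 = 448/1280 = 0.35, a_23 = 64/1280 = 0.05, a_33 = 512/1280 = 0.40
I − A =
  [   0.75    -0.35    -0.35]
  [  -0.30     0.70    -0.05]
  [  -0.10    -0.15     0.60]
Cofactors of I−A, C_ij = (−1)^(i+j)·(minor ij) (rows/columns in the sector order above):
  C_11 = (0.70)(0.60) − (-0.05)(-0.15) = 0.4125
  C_12 = −[(-0.30)(0.60) − (-0.05)(-0.10)] = 0.1850
  C_13 = (-0.30)(-0.15) − (0.70)(-0.10) = 0.1150
  C_21 = −[(-0.35)(0.60) − (-0.35)(-0.15)] = 0.2625
  C_22 = (0.75)(0.60) − (-0.35)(-0.10) = 0.4150
  C_23 = −[(0.75)(-0.15) − (-0.35)(-0.10)] = 0.1475
  C_31 = (-0.35)(-0.05) − (-0.35)(0.70) = 0.2625
  C_32 = −[(0.75)(-0.05) − (-0.35)(-0.30)] = 0.1425
  C_33 = (0.75)(0.70) − (-0.35)(-0.30) = 0.4200
det(I−A) = Σ_j (I−A)_1j·C_1j = (0.75)(0.4125) + (-0.35)(0.1850) + (-0.35)(0.1150) = 0.204375
adj(I−A) = Cᵀ =
  [ 0.4125   0.2625   0.2625]
  [ 0.1850   0.4150   0.1425]
  [ 0.1150   0.1475   0.4200]
(I − A)⁻¹ = adj(I−A) / det(I−A) ≈
  [   2.0183     1.2844     1.2844]
  [   0.9052     2.0306     0.6972]
  [   0.5627     0.7217     2.0550]
x = (I − A)⁻¹ d = adj(I−A)·d / det(I−A), with det(I−A) = 0.204375:
  x_1 = (0.4125·475 + 0.2625·175 + 0.2625·450) / 0.204375 = 360.00 / 0.204375 ≈ 1761.47
  x_2 = (0.1850·475 + 0.4150·175 + 0.1425·450) / 0.204375 = 224.625 / 0.204375 ≈ 1099.08
  x_3 = (0.1150·475 + 0.1475·175 + 0.4200·450) / 0.204375 = 269.4375 / 0.204375 ≈ 1318.35

x_1 = 1761.47, x_2 = 1099.08, x_3 = 1318.35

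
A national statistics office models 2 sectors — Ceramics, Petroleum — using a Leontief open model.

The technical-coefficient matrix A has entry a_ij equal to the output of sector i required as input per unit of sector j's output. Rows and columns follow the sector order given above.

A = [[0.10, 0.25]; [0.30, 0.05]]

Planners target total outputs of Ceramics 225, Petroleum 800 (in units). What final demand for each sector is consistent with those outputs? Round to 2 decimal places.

d_1 = 2.50, d_2 = 692.50

I − A =
  [   0.90    -0.25]
  [  -0.30     0.95]
d = (I − A) x:
  d_1 = (+0.90)·225 + (-0.25)·800 = 2.50
  d_2 = (-0.30)·225 + (+0.95)·800 = 692.50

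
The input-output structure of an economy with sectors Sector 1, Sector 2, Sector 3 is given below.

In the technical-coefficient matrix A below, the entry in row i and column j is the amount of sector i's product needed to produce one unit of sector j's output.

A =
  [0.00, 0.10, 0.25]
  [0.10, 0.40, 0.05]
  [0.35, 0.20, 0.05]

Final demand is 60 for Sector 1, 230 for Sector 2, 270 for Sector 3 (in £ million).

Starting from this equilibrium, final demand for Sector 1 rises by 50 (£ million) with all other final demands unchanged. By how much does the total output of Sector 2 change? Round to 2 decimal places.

Δx_2 = 11.45

I − A =
  [   1.00    -0.10    -0.25]
  [  -0.10     0.60    -0.05]
  [  -0.35    -0.20     0.95]
Cofactors of I−A, C_ij = (−1)^(i+j)·(minor ij) (rows/columns in the sector order above):
  C_11 = (0.60)(0.95) − (-0.05)(-0.20) = 0.5600
  C_12 = −[(-0.10)(0.95) − (-0.05)(-0.35)] = 0.1125
  C_13 = (-0.10)(-0.20) − (0.60)(-0.35) = 0.2300
  C_21 = −[(-0.10)(0.95) − (-0.25)(-0.20)] = 0.1450
  C_22 = (1.00)(0.95) − (-0.25)(-0.35) = 0.8625
  C_23 = −[(1.00)(-0.20) − (-0.10)(-0.35)] = 0.2350
  C_31 = (-0.10)(-0.05) − (-0.25)(0.60) = 0.1550
  C_32 = −[(1.00)(-0.05) − (-0.25)(-0.10)] = 0.0750
  C_33 = (1.00)(0.60) − (-0.10)(-0.10) = 0.5900
det(I−A) = Σ_j (I−A)_1j·C_1j = (1.00)(0.5600) + (-0.10)(0.1125) + (-0.25)(0.2300) = 0.49125
adj(I−A) = Cᵀ =
  [ 0.5600   0.1450   0.1550]
  [ 0.1125   0.8625   0.0750]
  [ 0.2300   0.2350   0.5900]
(I − A)⁻¹ = adj(I−A) / det(I−A) ≈
  [   1.1399     0.2952     0.3155]
  [   0.2290     1.7557     0.1527]
  [   0.4682     0.4784     1.2010]
Δx = (I − A)⁻¹ Δd with Δd having +50 in the Sector 1 component and 0 elsewhere.
So Δx_2 = L_21 · (+50), where L_21 = adj(I−A)_21 / det(I−A) = 0.1125 / 0.49125.
Δx_2 = 0.1125 × (+50) / 0.49125 = 5.625 / 0.49125 ≈ 11.45.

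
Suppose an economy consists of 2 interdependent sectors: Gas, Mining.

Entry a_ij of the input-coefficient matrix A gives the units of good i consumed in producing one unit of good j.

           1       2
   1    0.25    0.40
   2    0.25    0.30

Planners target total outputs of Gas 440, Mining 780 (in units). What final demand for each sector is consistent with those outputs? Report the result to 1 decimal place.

I − A =
  [   0.75    -0.40]
  [  -0.25     0.70]
d = (I − A) x:
  d_1 = (+0.75)·440 + (-0.40)·780 = 18.0
  d_2 = (-0.25)·440 + (+0.70)·780 = 436.0

d_1 = 18.0, d_2 = 436.0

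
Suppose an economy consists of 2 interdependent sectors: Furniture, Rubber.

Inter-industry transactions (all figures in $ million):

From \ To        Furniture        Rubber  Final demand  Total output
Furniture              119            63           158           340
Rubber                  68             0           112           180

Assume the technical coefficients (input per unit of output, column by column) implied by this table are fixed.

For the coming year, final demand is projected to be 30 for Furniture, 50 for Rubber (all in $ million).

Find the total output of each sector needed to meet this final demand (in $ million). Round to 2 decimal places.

x_1 = 81.90, x_2 = 66.38

Technical coefficients a_ij = z_ij / X_j:
  a_11 = 119/340 = 0.35, a_21 = 68/340 = 0.20
  a_12 = 63/180 = 0.35, a_22 = 0/180 = 0.00
I − A =
  [   0.65    -0.35]
  [  -0.20     1.00]
det(I−A) = (0.65)(1.00) − (-0.35)(-0.20) = 0.5800
adj(I−A) = [[1.00, 0.35], [0.20, 0.65]]
(I − A)⁻¹ = adj(I−A) / det(I−A) ≈
  [   1.7241     0.6034]
  [   0.3448     1.1207]
x = (I − A)⁻¹ d = adj(I−A)·d / det(I−A), with det(I−A) = 0.5800:
  x_1 = (1.00·30 + 0.35·50) / 0.5800 = 47.50 / 0.5800 ≈ 81.90
  x_2 = (0.20·30 + 0.65·50) / 0.5800 = 38.50 / 0.5800 ≈ 66.38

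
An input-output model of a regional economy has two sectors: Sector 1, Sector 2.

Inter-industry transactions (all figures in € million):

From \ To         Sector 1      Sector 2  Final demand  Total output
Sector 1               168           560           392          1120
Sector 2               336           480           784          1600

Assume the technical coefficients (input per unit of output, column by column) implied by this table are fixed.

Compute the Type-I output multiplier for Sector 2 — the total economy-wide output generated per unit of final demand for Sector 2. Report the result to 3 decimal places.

m_2 = 2.449

Technical coefficients a_ij = z_ij / X_j:
  a_11 = 168/1120 = 0.15, a_21 = 336/1120 = 0.30
  a_12 = 560/1600 = 0.35, a_22 = 480/1600 = 0.30
I − A =
  [   0.85    -0.35]
  [  -0.30     0.70]
det(I−A) = (0.85)(0.70) − (-0.35)(-0.30) = 0.4900
adj(I−A) = [[0.70, 0.35], [0.30, 0.85]]
(I − A)⁻¹ = adj(I−A) / det(I−A) ≈
  [   1.4286     0.7143]
  [   0.6122     1.7347]
The output multiplier for sector j is the column-j sum of the Leontief inverse (I − A)⁻¹ = adj(I−A) / det(I−A).
Column 2 of adj(I−A): (0.35, 0.85); det(I−A) = 0.4900.
m_2 = (0.35 + 0.85) / 0.4900 = 1.20 / 0.4900 ≈ 2.449.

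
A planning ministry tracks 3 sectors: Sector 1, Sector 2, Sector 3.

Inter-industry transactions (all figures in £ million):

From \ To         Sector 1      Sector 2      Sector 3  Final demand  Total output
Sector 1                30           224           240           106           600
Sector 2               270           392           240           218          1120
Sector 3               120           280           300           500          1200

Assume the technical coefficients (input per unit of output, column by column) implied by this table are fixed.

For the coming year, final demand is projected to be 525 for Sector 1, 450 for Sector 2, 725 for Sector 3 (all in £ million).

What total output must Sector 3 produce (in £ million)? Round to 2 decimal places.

x_3 = 2176.17

Technical coefficients a_ij = z_ij / X_j:
  a_11 = 30/600 = 0.05, a_21 = 270/600 = 0.45, a_31 = 120/600 = 0.20
  a_12 = 224/1120 = 0.20, a_22 = 392/1120 = 0.35, a_32 = 280/1120 = 0.25
  a_13 = 240/1200 = 0.20, a_23 = 240/1200 = 0.20, a_33 = 300/1200 = 0.25
I − A =
  [   0.95    -0.20    -0.20]
  [  -0.45     0.65    -0.20]
  [  -0.20    -0.25     0.75]
Cofactors of I−A, C_ij = (−1)^(i+j)·(minor ij) (rows/columns in the sector order above):
  C_11 = (0.65)(0.75) − (-0.20)(-0.25) = 0.4375
  C_12 = −[(-0.45)(0.75) − (-0.20)(-0.20)] = 0.3775
  C_13 = (-0.45)(-0.25) − (0.65)(-0.20) = 0.2425
  C_21 = −[(-0.20)(0.75) − (-0.20)(-0.25)] = 0.2000
  C_22 = (0.95)(0.75) − (-0.20)(-0.20) = 0.6725
  C_23 = −[(0.95)(-0.25) − (-0.20)(-0.20)] = 0.2775
  C_31 = (-0.20)(-0.20) − (-0.20)(0.65) = 0.1700
  C_32 = −[(0.95)(-0.20) − (-0.20)(-0.45)] = 0.2800
  C_33 = (0.95)(0.65) − (-0.20)(-0.45) = 0.5275
det(I−A) = Σ_j (I−A)_1j·C_1j = (0.95)(0.4375) + (-0.20)(0.3775) + (-0.20)(0.2425) = 0.291625
adj(I−A) = Cᵀ =
  [ 0.4375   0.2000   0.1700]
  [ 0.3775   0.6725   0.2800]
  [ 0.2425   0.2775   0.5275]
(I − A)⁻¹ = adj(I−A) / det(I−A) ≈
  [   1.5002     0.6858     0.5829]
  [   1.2945     2.3060     0.9601]
  [   0.8315     0.9516     1.8088]
x = (I − A)⁻¹ d = adj(I−A)·d / det(I−A), with det(I−A) = 0.291625:
  x_1 = (0.4375·525 + 0.2000·450 + 0.1700·725) / 0.291625 = 442.9375 / 0.291625 ≈ 1518.86
  x_2 = (0.3775·525 + 0.6725·450 + 0.2800·725) / 0.291625 = 703.8125 / 0.291625 ≈ 2413.42
  x_3 = (0.2425·525 + 0.2775·450 + 0.5275·725) / 0.291625 = 634.625 / 0.291625 ≈ 2176.17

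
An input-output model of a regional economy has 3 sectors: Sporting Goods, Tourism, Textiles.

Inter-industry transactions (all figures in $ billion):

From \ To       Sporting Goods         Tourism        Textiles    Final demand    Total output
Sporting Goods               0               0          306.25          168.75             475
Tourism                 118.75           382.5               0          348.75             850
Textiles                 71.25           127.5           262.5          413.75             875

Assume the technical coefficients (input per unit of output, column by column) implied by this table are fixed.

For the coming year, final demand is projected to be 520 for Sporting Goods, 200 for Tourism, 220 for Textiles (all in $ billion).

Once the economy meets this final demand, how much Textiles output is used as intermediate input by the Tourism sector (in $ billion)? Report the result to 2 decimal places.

z_32 = 104.85

Technical coefficients a_ij = z_ij / X_j:
  a_11 = 0/475 = 0.00, a_21 = 118.75/475 = 0.25, a_31 = 71.25/475 = 0.15
  a_12 = 0/850 = 0.00, a_22 = 382.5/850 = 0.45, a_32 = 127.5/850 = 0.15
  a_13 = 306.25/875 = 0.35, a_23 = 0/875 = 0.00, a_33 = 262.5/875 = 0.30
I − A =
  [   1.00     0.00    -0.35]
  [  -0.25     0.55     0.00]
  [  -0.15    -0.15     0.70]
Cofactors of I−A, C_ij = (−1)^(i+j)·(minor ij) (rows/columns in the sector order above):
  C_11 = (0.55)(0.70) − (0.00)(-0.15) = 0.3850
  C_12 = −[(-0.25)(0.70) − (0.00)(-0.15)] = 0.1750
  C_13 = (-0.25)(-0.15) − (0.55)(-0.15) = 0.1200
  C_21 = −[(0.00)(0.70) − (-0.35)(-0.15)] = 0.0525
  C_22 = (1.00)(0.70) − (-0.35)(-0.15) = 0.6475
  C_23 = −[(1.00)(-0.15) − (0.00)(-0.15)] = 0.1500
  C_31 = (0.00)(0.00) − (-0.35)(0.55) = 0.1925
  C_32 = −[(1.00)(0.00) − (-0.35)(-0.25)] = 0.0875
  C_33 = (1.00)(0.55) − (0.00)(-0.25) = 0.5500
det(I−A) = Σ_j (I−A)_1j·C_1j = (1.00)(0.3850) + (0.00)(0.1750) + (-0.35)(0.1200) = 0.3430
adj(I−A) = Cᵀ =
  [ 0.3850   0.0525   0.1925]
  [ 0.1750   0.6475   0.0875]
  [ 0.1200   0.1500   0.5500]
(I − A)⁻¹ = adj(I−A) / det(I−A) ≈
  [   1.1224     0.1531     0.5612]
  [   0.5102     1.8878     0.2551]
  [   0.3499     0.4373     1.6035]
First solve x = (I − A)⁻¹ d = adj(I−A)·d / det(I−A); in particular x_2 = (0.1750·520 + 0.6475·200 + 0.0875·220) / 0.3430 = 239.75 / 0.3430 ≈ 698.9796.
Intermediate flow from 3 to 2: z_32 = a_32 · x_2 = 0.15 × 239.75 / 0.3430 = 35.9625 / 0.3430 ≈ 104.85.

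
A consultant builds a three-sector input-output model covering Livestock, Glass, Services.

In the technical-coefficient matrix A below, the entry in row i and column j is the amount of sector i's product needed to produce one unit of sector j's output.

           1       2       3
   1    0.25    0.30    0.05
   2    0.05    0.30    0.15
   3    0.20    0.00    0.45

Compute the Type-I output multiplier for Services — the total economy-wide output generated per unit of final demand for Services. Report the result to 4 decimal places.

I − A =
  [   0.75    -0.30    -0.05]
  [  -0.05     0.70    -0.15]
  [  -0.20     0.00     0.55]
Cofactors of I−A, C_ij = (−1)^(i+j)·(minor ij) (rows/columns in the sector order above):
  C_11 = (0.70)(0.55) − (-0.15)(0.00) = 0.3850
  C_12 = −[(-0.05)(0.55) − (-0.15)(-0.20)] = 0.0575
  C_13 = (-0.05)(0.00) − (0.70)(-0.20) = 0.1400
  C_21 = −[(-0.30)(0.55) − (-0.05)(0.00)] = 0.1650
  C_22 = (0.75)(0.55) − (-0.05)(-0.20) = 0.4025
  C_23 = −[(0.75)(0.00) − (-0.30)(-0.20)] = 0.0600
  C_31 = (-0.30)(-0.15) − (-0.05)(0.70) = 0.0800
  C_32 = −[(0.75)(-0.15) − (-0.05)(-0.05)] = 0.1150
  C_33 = (0.75)(0.70) − (-0.30)(-0.05) = 0.5100
det(I−A) = Σ_j (I−A)_1j·C_1j = (0.75)(0.3850) + (-0.30)(0.0575) + (-0.05)(0.1400) = 0.2645
adj(I−A) = Cᵀ =
  [ 0.3850   0.1650   0.0800]
  [ 0.0575   0.4025   0.1150]
  [ 0.1400   0.0600   0.5100]
(I − A)⁻¹ = adj(I−A) / det(I−A) ≈
  [   1.45558     0.62382     0.30246]
  [   0.21739     1.52174     0.43478]
  [   0.52930     0.22684     1.92817]
The output multiplier for sector j is the column-j sum of the Leontief inverse (I − A)⁻¹ = adj(I−A) / det(I−A).
Column 3 of adj(I−A): (0.0800, 0.1150, 0.5100); det(I−A) = 0.2645.
m_3 = (0.0800 + 0.1150 + 0.5100) / 0.2645 = 0.705 / 0.2645 ≈ 2.6654.

m_3 = 2.6654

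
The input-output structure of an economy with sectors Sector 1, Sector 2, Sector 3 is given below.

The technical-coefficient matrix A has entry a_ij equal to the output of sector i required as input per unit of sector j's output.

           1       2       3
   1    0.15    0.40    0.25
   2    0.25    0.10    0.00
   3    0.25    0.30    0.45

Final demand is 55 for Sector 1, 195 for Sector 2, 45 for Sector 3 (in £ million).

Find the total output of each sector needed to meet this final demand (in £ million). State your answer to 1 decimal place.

x_1 = 326.3, x_2 = 307.3, x_3 = 397.8

I − A =
  [   0.85    -0.40    -0.25]
  [  -0.25     0.90     0.00]
  [  -0.25    -0.30     0.55]
Cofactors of I−A, C_ij = (−1)^(i+j)·(minor ij) (rows/columns in the sector order above):
  C_11 = (0.90)(0.55) − (0.00)(-0.30) = 0.4950
  C_12 = −[(-0.25)(0.55) − (0.00)(-0.25)] = 0.1375
  C_13 = (-0.25)(-0.30) − (0.90)(-0.25) = 0.3000
  C_21 = −[(-0.40)(0.55) − (-0.25)(-0.30)] = 0.2950
  C_22 = (0.85)(0.55) − (-0.25)(-0.25) = 0.4050
  C_23 = −[(0.85)(-0.30) − (-0.40)(-0.25)] = 0.3550
  C_31 = (-0.40)(0.00) − (-0.25)(0.90) = 0.2250
  C_32 = −[(0.85)(0.00) − (-0.25)(-0.25)] = 0.0625
  C_33 = (0.85)(0.90) − (-0.40)(-0.25) = 0.6650
det(I−A) = Σ_j (I−A)_1j·C_1j = (0.85)(0.4950) + (-0.40)(0.1375) + (-0.25)(0.3000) = 0.29075
adj(I−A) = Cᵀ =
  [ 0.4950   0.2950   0.2250]
  [ 0.1375   0.4050   0.0625]
  [ 0.3000   0.3550   0.6650]
(I − A)⁻¹ = adj(I−A) / det(I−A) ≈
  [   1.7025     1.0146     0.7739]
  [   0.4729     1.3929     0.2150]
  [   1.0318     1.2210     2.2872]
x = (I − A)⁻¹ d = adj(I−A)·d / det(I−A), with det(I−A) = 0.29075:
  x_1 = (0.4950·55 + 0.2950·195 + 0.2250·45) / 0.29075 = 94.875 / 0.29075 ≈ 326.3
  x_2 = (0.1375·55 + 0.4050·195 + 0.0625·45) / 0.29075 = 89.35 / 0.29075 ≈ 307.3
  x_3 = (0.3000·55 + 0.3550·195 + 0.6650·45) / 0.29075 = 115.65 / 0.29075 ≈ 397.8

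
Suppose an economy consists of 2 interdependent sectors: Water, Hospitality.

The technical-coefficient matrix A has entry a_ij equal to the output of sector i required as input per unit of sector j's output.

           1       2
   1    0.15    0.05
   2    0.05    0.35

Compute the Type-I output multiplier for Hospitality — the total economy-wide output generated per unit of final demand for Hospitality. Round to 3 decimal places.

m_2 = 1.636

I − A =
  [   0.85    -0.05]
  [  -0.05     0.65]
det(I−A) = (0.85)(0.65) − (-0.05)(-0.05) = 0.5500
adj(I−A) = [[0.65, 0.05], [0.05, 0.85]]
(I − A)⁻¹ = adj(I−A) / det(I−A) ≈
  [   1.1818     0.0909]
  [   0.0909     1.5455]
The output multiplier for sector j is the column-j sum of the Leontief inverse (I − A)⁻¹ = adj(I−A) / det(I−A).
Column 2 of adj(I−A): (0.05, 0.85); det(I−A) = 0.5500.
m_2 = (0.05 + 0.85) / 0.5500 = 0.90 / 0.5500 ≈ 1.636.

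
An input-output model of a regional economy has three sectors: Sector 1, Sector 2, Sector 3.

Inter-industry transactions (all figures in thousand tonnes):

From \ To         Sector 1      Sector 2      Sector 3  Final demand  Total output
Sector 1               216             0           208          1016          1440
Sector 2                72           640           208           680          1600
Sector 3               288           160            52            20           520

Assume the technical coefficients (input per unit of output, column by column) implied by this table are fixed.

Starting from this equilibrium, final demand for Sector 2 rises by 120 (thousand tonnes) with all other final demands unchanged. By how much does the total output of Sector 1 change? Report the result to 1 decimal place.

Δx_1 = 12.8

Technical coefficients a_ij = z_ij / X_j:
  a_11 = 216/1440 = 0.15, a_21 = 72/1440 = 0.05, a_31 = 288/1440 = 0.20
  a_12 = 0/1600 = 0.00, a_22 = 640/1600 = 0.40, a_32 = 160/1600 = 0.10
  a_13 = 208/520 = 0.40, a_23 = 208/520 = 0.40, a_33 = 52/520 = 0.10
I − A =
  [   0.85     0.00    -0.40]
  [  -0.05     0.60    -0.40]
  [  -0.20    -0.10     0.90]
Cofactors of I−A, C_ij = (−1)^(i+j)·(minor ij) (rows/columns in the sector order above):
  C_11 = (0.60)(0.90) − (-0.40)(-0.10) = 0.5000
  C_12 = −[(-0.05)(0.90) − (-0.40)(-0.20)] = 0.1250
  C_13 = (-0.05)(-0.10) − (0.60)(-0.20) = 0.1250
  C_21 = −[(0.00)(0.90) − (-0.40)(-0.10)] = 0.0400
  C_22 = (0.85)(0.90) − (-0.40)(-0.20) = 0.6850
  C_23 = −[(0.85)(-0.10) − (0.00)(-0.20)] = 0.0850
  C_31 = (0.00)(-0.40) − (-0.40)(0.60) = 0.2400
  C_32 = −[(0.85)(-0.40) − (-0.40)(-0.05)] = 0.3600
  C_33 = (0.85)(0.60) − (0.00)(-0.05) = 0.5100
det(I−A) = Σ_j (I−A)_1j·C_1j = (0.85)(0.5000) + (0.00)(0.1250) + (-0.40)(0.1250) = 0.3750
adj(I−A) = Cᵀ =
  [ 0.5000   0.0400   0.2400]
  [ 0.1250   0.6850   0.3600]
  [ 0.1250   0.0850   0.5100]
(I − A)⁻¹ = adj(I−A) / det(I−A) ≈
  [   1.3333     0.1067     0.6400]
  [   0.3333     1.8267     0.9600]
  [   0.3333     0.2267     1.3600]
Δx = (I − A)⁻¹ Δd with Δd having +120 in the Sector 2 component and 0 elsewhere.
So Δx_1 = L_12 · (+120), where L_12 = adj(I−A)_12 / det(I−A) = 0.0400 / 0.3750.
Δx_1 = 0.0400 × (+120) / 0.3750 = 4.80 / 0.3750 = 12.8.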